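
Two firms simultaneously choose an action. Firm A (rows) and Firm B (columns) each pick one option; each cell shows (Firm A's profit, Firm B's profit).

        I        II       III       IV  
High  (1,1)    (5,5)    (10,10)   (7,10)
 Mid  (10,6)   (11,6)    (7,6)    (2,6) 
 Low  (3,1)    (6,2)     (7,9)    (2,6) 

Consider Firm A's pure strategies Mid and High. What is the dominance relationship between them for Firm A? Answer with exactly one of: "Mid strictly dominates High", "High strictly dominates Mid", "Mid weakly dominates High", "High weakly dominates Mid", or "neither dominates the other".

neither dominates the other

Mid's payoffs vs High's, by Firm B's action — I: 10>1, II: 11>5, III: 7<10, IV: 2<7.
Mid does better at I, II but worse at III, IV; neither strategy dominates the other.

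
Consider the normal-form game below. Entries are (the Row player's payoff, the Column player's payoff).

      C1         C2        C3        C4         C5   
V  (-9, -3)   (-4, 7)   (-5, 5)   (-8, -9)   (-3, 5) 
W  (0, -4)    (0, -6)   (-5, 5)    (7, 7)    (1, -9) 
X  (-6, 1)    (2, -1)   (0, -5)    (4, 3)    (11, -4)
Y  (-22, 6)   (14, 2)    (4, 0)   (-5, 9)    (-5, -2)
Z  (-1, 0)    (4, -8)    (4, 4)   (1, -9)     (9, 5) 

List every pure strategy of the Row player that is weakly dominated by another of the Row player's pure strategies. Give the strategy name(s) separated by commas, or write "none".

V

V: dominated, since W does at least as well everywhere (C1: 0>-9, C2: 0>-4, C3: -5=-5, C4: 7>-8, C5: 1>-3).
W: no other strategy beats it everywhere (V at C1 (0>-9); X at C1 (0>-6); Y at C1 (0>-22); Z at C1 (0>-1)).
X is not dominated — it holds its own against V at C1 (-6>-9); W at C2 (2>0); Y at C1 (-6>-22); Z at C4 (4>1).
Y is not dominated — it holds its own against V at C2 (14>-4); W at C2 (14>0); X at C2 (14>2); Z at C2 (14>4).
Z is not dominated — it holds its own against V at C1 (-1>-9); W at C2 (4>0); X at C1 (-1>-6); Y at C1 (-1>-22).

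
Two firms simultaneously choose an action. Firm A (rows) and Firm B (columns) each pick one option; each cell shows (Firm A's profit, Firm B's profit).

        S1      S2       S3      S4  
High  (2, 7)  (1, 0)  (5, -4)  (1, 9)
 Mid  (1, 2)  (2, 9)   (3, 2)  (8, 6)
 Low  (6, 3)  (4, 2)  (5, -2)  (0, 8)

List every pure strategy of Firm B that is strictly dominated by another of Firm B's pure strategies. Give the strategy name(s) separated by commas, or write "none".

S4 strictly dominates S1 — High: 9>7, Mid: 6>2, Low: 8>3.
S2: no other strategy beats it everywhere (S1 at Mid (9>2); S3 at High (0>-4); S4 at Mid (9>6)).
S3 is strictly dominated by S2 (High: 0>-4, Mid: 9>2, Low: 2>-2).
Nothing dominates S4: S1 at High (9>7); S2 at High (9>0); S3 at High (9>-4).

S1, S3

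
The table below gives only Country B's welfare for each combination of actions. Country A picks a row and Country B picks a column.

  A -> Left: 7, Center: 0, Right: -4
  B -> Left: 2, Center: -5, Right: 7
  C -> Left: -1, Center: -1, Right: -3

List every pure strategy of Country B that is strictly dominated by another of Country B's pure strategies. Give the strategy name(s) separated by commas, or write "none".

none

Left is not dominated — it holds its own against Center at A (7>0); Right at A (7>-4).
Center is not dominated — it holds its own against Left at C (-1=-1); Right at A (0>-4).
Right: no other strategy beats it everywhere (Left at B (7>2); Center at B (7>-5)).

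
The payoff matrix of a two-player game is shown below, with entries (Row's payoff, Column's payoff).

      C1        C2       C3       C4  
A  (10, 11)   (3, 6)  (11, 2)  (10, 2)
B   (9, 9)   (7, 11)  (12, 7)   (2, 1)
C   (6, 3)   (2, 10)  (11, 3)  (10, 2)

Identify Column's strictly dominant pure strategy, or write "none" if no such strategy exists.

C1 fails to dominate C2 at B (9<11).
C2 fails to dominate C1 at A (6<11).
C3 fails to dominate C1 at A (2<11).
C4 fails to dominate C1 at A (2<11).
No single strategy dominates all the others.

none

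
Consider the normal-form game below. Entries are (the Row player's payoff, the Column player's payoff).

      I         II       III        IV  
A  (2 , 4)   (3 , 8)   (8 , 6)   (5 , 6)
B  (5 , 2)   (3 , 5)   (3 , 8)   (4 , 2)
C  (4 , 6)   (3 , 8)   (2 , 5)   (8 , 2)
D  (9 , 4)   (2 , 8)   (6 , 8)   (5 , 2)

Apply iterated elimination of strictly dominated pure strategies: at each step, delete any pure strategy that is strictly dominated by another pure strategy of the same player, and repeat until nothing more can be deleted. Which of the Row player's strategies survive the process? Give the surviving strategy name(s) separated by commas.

A, B, C

For the Column player, II strictly dominates I on the remaining rows (A: 8>4, B: 5>2, C: 8>6, D: 8>4); eliminate I.
Column IV is eliminated: II beats it against every remaining row (A: 8>6, B: 5>2, C: 8>2, D: 8>2).
For the Row player, A strictly dominates D on the remaining columns (II: 3>2, III: 8>6); eliminate D.
Among the remaining strategies, none is strictly dominated by another pure strategy of the same player, so the elimination stops.
Surviving strategies — the Row player: {A, B, C}; the Column player: {II, III}.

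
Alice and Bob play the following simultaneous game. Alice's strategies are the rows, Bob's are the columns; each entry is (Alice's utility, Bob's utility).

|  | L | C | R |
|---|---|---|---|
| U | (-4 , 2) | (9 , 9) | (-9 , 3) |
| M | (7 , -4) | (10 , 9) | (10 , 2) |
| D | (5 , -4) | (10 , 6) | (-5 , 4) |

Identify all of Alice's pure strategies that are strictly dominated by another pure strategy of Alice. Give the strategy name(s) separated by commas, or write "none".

U

U: dominated, since M does at least as well everywhere (L: 7>-4, C: 10>9, R: 10>-9).
Nothing dominates M: U at L (7>-4); D at L (7>5).
D: no other strategy beats it everywhere (U at L (5>-4); M at C (10=10)).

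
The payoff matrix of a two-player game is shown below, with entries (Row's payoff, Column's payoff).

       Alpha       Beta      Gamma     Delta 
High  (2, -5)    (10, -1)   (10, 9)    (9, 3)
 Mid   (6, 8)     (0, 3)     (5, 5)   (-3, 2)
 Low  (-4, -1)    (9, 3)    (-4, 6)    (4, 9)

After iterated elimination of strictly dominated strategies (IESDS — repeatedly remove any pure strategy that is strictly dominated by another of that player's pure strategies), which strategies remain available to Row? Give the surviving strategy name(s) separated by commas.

For Row, High strictly dominates Low on the remaining columns (Alpha: 2>-4, Beta: 10>9, Gamma: 10>-4, Delta: 9>4); eliminate Low.
For Column, Gamma strictly dominates Beta on the remaining rows (High: 9>-1, Mid: 5>3); eliminate Beta.
Column Delta is eliminated: Gamma beats it against every remaining row (High: 9>3, Mid: 5>2).
Among the remaining strategies, none is strictly dominated by another pure strategy of the same player, so the elimination stops.
Surviving strategies — Row: {High, Mid}; Column: {Alpha, Gamma}.

High, Mid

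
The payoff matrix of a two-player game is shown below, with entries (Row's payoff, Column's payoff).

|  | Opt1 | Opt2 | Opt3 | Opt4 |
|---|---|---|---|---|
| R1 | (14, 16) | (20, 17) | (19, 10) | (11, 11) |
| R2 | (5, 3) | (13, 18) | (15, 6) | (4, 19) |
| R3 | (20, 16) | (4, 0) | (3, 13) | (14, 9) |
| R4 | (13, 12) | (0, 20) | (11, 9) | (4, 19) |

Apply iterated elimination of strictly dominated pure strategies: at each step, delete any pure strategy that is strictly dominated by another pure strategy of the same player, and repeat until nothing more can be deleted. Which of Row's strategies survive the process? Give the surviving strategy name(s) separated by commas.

R1, R3

For Row, R1 strictly dominates R2 on the remaining columns (Opt1: 14>5, Opt2: 20>13, Opt3: 19>15, Opt4: 11>4); eliminate R2.
Row R4 is eliminated: R1 beats it against every remaining column (Opt1: 14>13, Opt2: 20>0, Opt3: 19>11, Opt4: 11>4).
Column Opt3 is eliminated: Opt1 beats it against every remaining row (R1: 16>10, R3: 16>13).
Column's strategy Opt4 is strictly dominated by Opt1 (R1: 16>11, R3: 16>9) and is removed.
Among the remaining strategies, none is strictly dominated by another pure strategy of the same player, so the elimination stops.
Surviving strategies — Row: {R1, R3}; Column: {Opt1, Opt2}.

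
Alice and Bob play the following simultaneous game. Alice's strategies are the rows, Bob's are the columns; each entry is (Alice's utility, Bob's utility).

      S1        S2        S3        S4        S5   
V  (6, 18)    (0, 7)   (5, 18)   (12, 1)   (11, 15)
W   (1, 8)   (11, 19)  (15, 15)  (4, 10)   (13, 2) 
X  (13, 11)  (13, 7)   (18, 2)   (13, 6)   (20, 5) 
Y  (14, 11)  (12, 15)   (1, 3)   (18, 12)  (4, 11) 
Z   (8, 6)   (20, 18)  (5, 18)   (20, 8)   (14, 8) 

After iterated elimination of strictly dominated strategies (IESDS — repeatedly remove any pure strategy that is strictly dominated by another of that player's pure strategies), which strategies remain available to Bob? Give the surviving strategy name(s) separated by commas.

Alice's strategy V is strictly dominated by X (S1: 13>6, S2: 13>0, S3: 18>5, S4: 13>12, S5: 20>11) and is removed.
Alice's strategy W is strictly dominated by X (S1: 13>1, S2: 13>11, S3: 18>15, S4: 13>4, S5: 20>13) and is removed.
For Bob, S2 strictly dominates S4 on the remaining rows (X: 7>6, Y: 15>12, Z: 18>8); eliminate S4.
For Bob, S2 strictly dominates S5 on the remaining rows (X: 7>5, Y: 15>11, Z: 18>8); eliminate S5.
Among the remaining strategies, none is strictly dominated by another pure strategy of the same player, so the elimination stops.
Surviving strategies — Alice: {X, Y, Z}; Bob: {S1, S2, S3}.

S1, S2, S3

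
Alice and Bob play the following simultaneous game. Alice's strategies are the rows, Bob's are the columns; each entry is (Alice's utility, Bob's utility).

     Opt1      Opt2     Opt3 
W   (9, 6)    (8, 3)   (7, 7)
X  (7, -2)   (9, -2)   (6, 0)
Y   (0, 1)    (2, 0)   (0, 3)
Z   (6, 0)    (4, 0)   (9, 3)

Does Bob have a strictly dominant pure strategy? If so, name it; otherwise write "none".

Opt3 vs Opt1: W: 7>6, X: 0>-2, Y: 3>1, Z: 3>0.
Opt3 vs Opt2: W: 7>3, X: 0>-2, Y: 3>0, Z: 3>0.
Opt3 strictly beats every other strategy against every opponent action, so it is strictly dominant.

Opt3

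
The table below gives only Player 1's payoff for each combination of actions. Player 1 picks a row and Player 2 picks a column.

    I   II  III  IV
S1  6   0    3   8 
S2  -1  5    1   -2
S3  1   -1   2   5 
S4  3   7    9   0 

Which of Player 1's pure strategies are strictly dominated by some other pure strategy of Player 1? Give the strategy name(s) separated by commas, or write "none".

S1 is not dominated — it holds its own against S2 at I (6>-1); S3 at I (6>1); S4 at I (6>3).
S4 strictly dominates S2 — I: 3>-1, II: 7>5, III: 9>1, IV: 0>-2.
S3 is strictly dominated by S1 (I: 6>1, II: 0>-1, III: 3>2, IV: 8>5).
S4: no other strategy beats it everywhere (S1 at II (7>0); S2 at I (3>-1); S3 at I (3>1)).

S2, S3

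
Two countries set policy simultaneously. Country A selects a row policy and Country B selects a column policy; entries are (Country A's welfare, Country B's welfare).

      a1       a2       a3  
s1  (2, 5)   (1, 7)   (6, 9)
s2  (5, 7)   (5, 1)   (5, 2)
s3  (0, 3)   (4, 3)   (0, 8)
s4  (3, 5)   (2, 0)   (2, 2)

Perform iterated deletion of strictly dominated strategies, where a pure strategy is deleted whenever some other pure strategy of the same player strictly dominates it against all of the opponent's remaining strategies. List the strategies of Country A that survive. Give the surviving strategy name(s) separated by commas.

s1, s2

Row s3 is eliminated: s2 beats it against every remaining column (a1: 5>0, a2: 5>4, a3: 5>0).
Row s4 is eliminated: s2 beats it against every remaining column (a1: 5>3, a2: 5>2, a3: 5>2).
For Country B, a3 strictly dominates a2 on the remaining rows (s1: 9>7, s2: 2>1); eliminate a2.
Among the remaining strategies, none is strictly dominated by another pure strategy of the same player, so the elimination stops.
Surviving strategies — Country A: {s1, s2}; Country B: {a1, a3}.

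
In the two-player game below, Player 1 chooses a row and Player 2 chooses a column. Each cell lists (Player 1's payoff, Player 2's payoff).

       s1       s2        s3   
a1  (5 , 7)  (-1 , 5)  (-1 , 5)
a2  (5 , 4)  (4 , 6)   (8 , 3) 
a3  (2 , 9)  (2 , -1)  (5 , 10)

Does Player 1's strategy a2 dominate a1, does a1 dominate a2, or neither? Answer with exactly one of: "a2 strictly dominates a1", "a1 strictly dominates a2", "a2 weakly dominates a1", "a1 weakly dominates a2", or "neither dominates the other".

a2's payoffs vs a1's, by Player 2's action — s1: 5=5, s2: 4>-1, s3: 8>-1.
a2 is at least as good everywhere and strictly better somewhere (tied only at s1), so a2 weakly but not strictly dominates a1.

a2 weakly dominates a1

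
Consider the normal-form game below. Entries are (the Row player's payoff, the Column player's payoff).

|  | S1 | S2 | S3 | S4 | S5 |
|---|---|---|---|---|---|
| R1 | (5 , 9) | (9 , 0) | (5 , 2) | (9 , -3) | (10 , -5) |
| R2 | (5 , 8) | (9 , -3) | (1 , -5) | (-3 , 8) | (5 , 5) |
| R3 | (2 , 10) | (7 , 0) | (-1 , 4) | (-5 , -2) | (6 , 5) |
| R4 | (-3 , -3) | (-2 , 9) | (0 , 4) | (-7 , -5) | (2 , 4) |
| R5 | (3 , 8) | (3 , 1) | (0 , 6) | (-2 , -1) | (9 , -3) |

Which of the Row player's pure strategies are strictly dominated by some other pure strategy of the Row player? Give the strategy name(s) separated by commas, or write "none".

R1: no other strategy beats it everywhere (R2 at S1 (5=5); R3 at S1 (5>2); R4 at S1 (5>-3); R5 at S1 (5>3)).
Nothing dominates R2: R1 at S1 (5=5); R3 at S1 (5>2); R4 at S1 (5>-3); R5 at S1 (5>3).
R1 strictly dominates R3 — S1: 5>2, S2: 9>7, S3: 5>-1, S4: 9>-5, S5: 10>6.
R4 is strictly dominated by R1 (S1: 5>-3, S2: 9>-2, S3: 5>0, S4: 9>-7, S5: 10>2).
R1 strictly dominates R5 — S1: 5>3, S2: 9>3, S3: 5>0, S4: 9>-2, S5: 10>9.

R3, R4, R5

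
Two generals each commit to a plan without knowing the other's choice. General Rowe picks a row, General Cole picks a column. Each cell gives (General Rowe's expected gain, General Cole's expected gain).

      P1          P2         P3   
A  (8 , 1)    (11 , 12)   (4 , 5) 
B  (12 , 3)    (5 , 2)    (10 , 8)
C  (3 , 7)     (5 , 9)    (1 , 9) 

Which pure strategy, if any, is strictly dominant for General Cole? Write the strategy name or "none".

none

P1 fails to dominate P2 at A (1<12).
P2 fails to dominate P1 at B (2<3).
P3 fails to dominate P2 at A (5<12).
No single strategy dominates all the others.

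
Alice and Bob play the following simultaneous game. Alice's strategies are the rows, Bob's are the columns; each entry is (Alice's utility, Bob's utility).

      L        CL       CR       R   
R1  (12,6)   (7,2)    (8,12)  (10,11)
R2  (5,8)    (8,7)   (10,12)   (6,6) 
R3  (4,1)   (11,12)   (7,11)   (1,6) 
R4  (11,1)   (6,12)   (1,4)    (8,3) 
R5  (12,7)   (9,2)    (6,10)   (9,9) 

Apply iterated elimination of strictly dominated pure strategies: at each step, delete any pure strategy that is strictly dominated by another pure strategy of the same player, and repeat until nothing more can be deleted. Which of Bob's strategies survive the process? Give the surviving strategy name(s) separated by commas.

For Alice, R1 strictly dominates R4 on the remaining columns (L: 12>11, CL: 7>6, CR: 8>1, R: 10>8); eliminate R4.
For Bob, CR strictly dominates L on the remaining rows (R1: 12>6, R2: 12>8, R3: 11>1, R5: 10>7); eliminate L.
For Bob, CR strictly dominates R on the remaining rows (R1: 12>11, R2: 12>6, R3: 11>6, R5: 10>9); eliminate R.
For Alice, R2 strictly dominates R1 on the remaining columns (CL: 8>7, CR: 10>8); eliminate R1.
Alice's strategy R5 is strictly dominated by R3 (CL: 11>9, CR: 7>6) and is removed.
Among the remaining strategies, none is strictly dominated by another pure strategy of the same player, so the elimination stops.
Surviving strategies — Alice: {R2, R3}; Bob: {CL, CR}.

CL, CR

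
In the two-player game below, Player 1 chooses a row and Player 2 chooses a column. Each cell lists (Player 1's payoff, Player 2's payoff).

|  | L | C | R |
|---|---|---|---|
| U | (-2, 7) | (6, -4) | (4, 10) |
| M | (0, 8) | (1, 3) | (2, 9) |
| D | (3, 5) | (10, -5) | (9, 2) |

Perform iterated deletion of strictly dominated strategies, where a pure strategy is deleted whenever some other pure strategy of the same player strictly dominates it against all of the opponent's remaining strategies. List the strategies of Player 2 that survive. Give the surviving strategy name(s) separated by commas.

L

Row U is eliminated: D beats it against every remaining column (L: 3>-2, C: 10>6, R: 9>4).
Player 1's strategy M is strictly dominated by D (L: 3>0, C: 10>1, R: 9>2) and is removed.
Player 2's strategy C is strictly dominated by L (D: 5>-5) and is removed.
Column R is eliminated: L beats it against every remaining row (D: 5>2).
Among the remaining strategies, none is strictly dominated by another pure strategy of the same player, so the elimination stops.
Surviving strategies — Player 1: {D}; Player 2: {L}.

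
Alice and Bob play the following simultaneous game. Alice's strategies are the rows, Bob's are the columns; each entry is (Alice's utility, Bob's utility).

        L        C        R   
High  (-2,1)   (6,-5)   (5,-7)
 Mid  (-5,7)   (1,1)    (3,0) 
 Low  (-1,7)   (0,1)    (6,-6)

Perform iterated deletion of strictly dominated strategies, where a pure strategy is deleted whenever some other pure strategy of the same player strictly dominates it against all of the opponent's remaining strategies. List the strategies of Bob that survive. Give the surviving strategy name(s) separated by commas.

L

For Alice, High strictly dominates Mid on the remaining columns (L: -2>-5, C: 6>1, R: 5>3); eliminate Mid.
Column C is eliminated: L beats it against every remaining row (High: 1>-5, Low: 7>1).
Row High is eliminated: Low beats it against every remaining column (L: -1>-2, R: 6>5).
Bob's strategy R is strictly dominated by L (Low: 7>-6) and is removed.
Among the remaining strategies, none is strictly dominated by another pure strategy of the same player, so the elimination stops.
Surviving strategies — Alice: {Low}; Bob: {L}.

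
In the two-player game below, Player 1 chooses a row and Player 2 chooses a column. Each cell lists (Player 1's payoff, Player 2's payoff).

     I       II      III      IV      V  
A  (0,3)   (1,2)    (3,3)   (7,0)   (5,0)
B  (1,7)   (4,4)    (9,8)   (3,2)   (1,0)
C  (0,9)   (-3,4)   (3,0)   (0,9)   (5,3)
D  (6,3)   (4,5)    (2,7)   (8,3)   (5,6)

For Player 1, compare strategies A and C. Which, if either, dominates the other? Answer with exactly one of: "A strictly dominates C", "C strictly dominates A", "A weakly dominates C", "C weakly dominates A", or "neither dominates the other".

A weakly dominates C

Compare A to C across each choice by Player 2: I: 0=0, II: 1>-3, III: 3=3, IV: 7>0, V: 5=5.
A is at least as good everywhere and strictly better somewhere (tied only at I, III, V), so A weakly but not strictly dominates C.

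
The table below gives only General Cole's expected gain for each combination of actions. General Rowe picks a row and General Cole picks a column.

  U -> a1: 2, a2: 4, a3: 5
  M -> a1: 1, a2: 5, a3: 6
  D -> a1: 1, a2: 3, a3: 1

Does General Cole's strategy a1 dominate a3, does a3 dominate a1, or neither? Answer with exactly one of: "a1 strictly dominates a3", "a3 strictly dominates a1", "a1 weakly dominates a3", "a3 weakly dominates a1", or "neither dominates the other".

Compare a1 to a3 across each opponent action: U: 2<5, M: 1<6, D: 1=1.
a3 is at least as good everywhere and strictly better somewhere (tied at D), so a3 weakly dominates a1.

a3 weakly dominates a1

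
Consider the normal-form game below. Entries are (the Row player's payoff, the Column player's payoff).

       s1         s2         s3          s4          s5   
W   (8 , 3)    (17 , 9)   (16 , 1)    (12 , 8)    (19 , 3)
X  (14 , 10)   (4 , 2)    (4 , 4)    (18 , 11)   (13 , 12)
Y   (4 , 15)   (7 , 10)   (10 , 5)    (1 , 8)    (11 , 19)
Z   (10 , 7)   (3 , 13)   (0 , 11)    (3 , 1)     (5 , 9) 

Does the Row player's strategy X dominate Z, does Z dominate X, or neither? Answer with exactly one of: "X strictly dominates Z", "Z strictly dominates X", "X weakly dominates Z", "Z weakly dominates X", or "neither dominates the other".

X strictly dominates Z

Compare X to Z across each choice by the Column player: s1: 14>10, s2: 4>3, s3: 4>0, s4: 18>3, s5: 13>5.
Every comparison favours X, so X strictly dominates Z.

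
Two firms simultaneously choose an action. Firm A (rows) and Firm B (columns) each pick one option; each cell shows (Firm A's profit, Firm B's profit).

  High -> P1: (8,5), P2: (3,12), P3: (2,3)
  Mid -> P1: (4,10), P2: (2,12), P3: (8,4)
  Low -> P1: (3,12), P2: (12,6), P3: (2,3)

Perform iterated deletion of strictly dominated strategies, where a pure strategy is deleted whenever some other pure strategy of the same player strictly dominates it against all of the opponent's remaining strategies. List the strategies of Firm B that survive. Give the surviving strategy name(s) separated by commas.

P1, P2

For Firm B, P1 strictly dominates P3 on the remaining rows (High: 5>3, Mid: 10>4, Low: 12>3); eliminate P3.
For Firm A, High strictly dominates Mid on the remaining columns (P1: 8>4, P2: 3>2); eliminate Mid.
Among the remaining strategies, none is strictly dominated by another pure strategy of the same player, so the elimination stops.
Surviving strategies — Firm A: {High, Low}; Firm B: {P1, P2}.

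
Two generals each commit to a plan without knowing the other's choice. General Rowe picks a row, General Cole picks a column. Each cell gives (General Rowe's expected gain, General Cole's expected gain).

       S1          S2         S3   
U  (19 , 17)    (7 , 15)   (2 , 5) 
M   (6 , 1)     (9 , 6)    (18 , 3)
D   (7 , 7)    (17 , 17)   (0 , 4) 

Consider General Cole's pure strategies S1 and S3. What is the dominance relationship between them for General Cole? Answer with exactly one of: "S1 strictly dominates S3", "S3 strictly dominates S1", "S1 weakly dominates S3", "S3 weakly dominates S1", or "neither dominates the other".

Compare S1 to S3 across each opponent action: U: 17>5, M: 1<3, D: 7>4.
S1 does better at U, D but worse at M; neither strategy dominates the other.

neither dominates the other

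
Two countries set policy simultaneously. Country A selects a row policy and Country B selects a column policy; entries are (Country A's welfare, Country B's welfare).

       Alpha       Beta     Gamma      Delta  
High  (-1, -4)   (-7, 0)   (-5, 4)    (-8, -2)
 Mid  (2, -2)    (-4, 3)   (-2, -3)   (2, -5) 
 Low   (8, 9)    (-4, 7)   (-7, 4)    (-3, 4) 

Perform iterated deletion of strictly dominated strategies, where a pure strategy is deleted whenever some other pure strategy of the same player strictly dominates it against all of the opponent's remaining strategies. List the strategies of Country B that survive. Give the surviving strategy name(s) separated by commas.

Alpha, Beta

For Country A, Mid strictly dominates High on the remaining columns (Alpha: 2>-1, Beta: -4>-7, Gamma: -2>-5, Delta: 2>-8); eliminate High.
Country B's strategy Gamma is strictly dominated by Alpha (Mid: -2>-3, Low: 9>4) and is removed.
Column Delta is eliminated: Alpha beats it against every remaining row (Mid: -2>-5, Low: 9>4).
Among the remaining strategies, none is strictly dominated by another pure strategy of the same player, so the elimination stops.
Surviving strategies — Country A: {Mid, Low}; Country B: {Alpha, Beta}.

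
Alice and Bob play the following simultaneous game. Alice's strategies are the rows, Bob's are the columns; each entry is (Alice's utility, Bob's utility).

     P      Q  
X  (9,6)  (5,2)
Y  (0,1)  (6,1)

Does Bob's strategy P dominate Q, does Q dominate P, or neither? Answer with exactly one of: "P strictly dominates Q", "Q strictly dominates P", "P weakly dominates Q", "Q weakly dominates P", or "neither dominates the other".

P weakly dominates Q

Compare P to Q across each opponent action: X: 6>2, Y: 1=1.
P is at least as good everywhere and strictly better somewhere (tied only at Y), so P weakly but not strictly dominates Q.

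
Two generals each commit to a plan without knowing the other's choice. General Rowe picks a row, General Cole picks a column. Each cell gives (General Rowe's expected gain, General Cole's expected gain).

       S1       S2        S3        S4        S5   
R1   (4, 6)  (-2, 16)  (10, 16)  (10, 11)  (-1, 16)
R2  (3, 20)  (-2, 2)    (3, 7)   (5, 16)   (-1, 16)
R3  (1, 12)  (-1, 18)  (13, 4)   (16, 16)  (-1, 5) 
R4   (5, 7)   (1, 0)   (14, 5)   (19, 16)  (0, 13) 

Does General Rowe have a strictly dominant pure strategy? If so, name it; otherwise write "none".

R4

R4 vs R1: S1: 5>4, S2: 1>-2, S3: 14>10, S4: 19>10, S5: 0>-1.
R4 vs R2: S1: 5>3, S2: 1>-2, S3: 14>3, S4: 19>5, S5: 0>-1.
R4 vs R3: S1: 5>1, S2: 1>-1, S3: 14>13, S4: 19>16, S5: 0>-1.
R4 strictly beats every other strategy against every opponent action, so it is strictly dominant.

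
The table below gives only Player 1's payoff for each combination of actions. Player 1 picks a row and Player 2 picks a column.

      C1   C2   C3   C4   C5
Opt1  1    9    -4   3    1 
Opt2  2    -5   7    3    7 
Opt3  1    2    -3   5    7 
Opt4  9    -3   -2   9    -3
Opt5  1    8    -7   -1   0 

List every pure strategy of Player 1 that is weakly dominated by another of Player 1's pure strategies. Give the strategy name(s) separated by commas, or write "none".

Nothing dominates Opt1: Opt2 at C2 (9>-5); Opt3 at C2 (9>2); Opt4 at C2 (9>-3); Opt5 at C2 (9>8).
Nothing dominates Opt2: Opt1 at C1 (2>1); Opt3 at C1 (2>1); Opt4 at C3 (7>-2); Opt5 at C1 (2>1).
Nothing dominates Opt3: Opt1 at C3 (-3>-4); Opt2 at C2 (2>-5); Opt4 at C2 (2>-3); Opt5 at C3 (-3>-7).
Opt4 is not dominated — it holds its own against Opt1 at C1 (9>1); Opt2 at C1 (9>2); Opt3 at C1 (9>1); Opt5 at C1 (9>1).
Opt5: dominated, since Opt1 does at least as well everywhere (C1: 1=1, C2: 9>8, C3: -4>-7, C4: 3>-1, C5: 1>0).

Opt5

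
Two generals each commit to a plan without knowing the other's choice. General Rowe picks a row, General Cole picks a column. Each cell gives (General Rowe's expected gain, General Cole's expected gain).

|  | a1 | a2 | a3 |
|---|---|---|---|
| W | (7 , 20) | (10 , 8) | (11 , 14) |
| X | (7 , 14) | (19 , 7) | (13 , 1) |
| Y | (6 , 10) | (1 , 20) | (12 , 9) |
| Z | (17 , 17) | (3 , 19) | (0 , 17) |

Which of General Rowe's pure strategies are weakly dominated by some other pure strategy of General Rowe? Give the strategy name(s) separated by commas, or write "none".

W, Y

W is weakly dominated by X (a1: 7=7, a2: 19>10, a3: 13>11).
Nothing dominates X: W at a2 (19>10); Y at a1 (7>6); Z at a2 (19>3).
Y: dominated, since X does at least as well everywhere (a1: 7>6, a2: 19>1, a3: 13>12).
Nothing dominates Z: W at a1 (17>7); X at a1 (17>7); Y at a1 (17>6).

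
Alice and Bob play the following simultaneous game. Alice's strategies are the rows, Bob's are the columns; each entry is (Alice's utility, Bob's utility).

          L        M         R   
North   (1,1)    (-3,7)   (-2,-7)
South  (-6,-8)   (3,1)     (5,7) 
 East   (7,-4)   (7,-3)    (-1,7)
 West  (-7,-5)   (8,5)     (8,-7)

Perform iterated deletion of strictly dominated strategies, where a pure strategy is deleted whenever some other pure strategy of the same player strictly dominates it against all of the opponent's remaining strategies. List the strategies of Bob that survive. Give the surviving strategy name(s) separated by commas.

For Alice, East strictly dominates North on the remaining columns (L: 7>1, M: 7>-3, R: -1>-2); eliminate North.
For Bob, M strictly dominates L on the remaining rows (South: 1>-8, East: -3>-4, West: 5>-5); eliminate L.
Alice's strategy South is strictly dominated by West (M: 8>3, R: 8>5) and is removed.
For Alice, West strictly dominates East on the remaining columns (M: 8>7, R: 8>-1); eliminate East.
For Bob, M strictly dominates R on the remaining rows (West: 5>-7); eliminate R.
Among the remaining strategies, none is strictly dominated by another pure strategy of the same player, so the elimination stops.
Surviving strategies — Alice: {West}; Bob: {M}.

M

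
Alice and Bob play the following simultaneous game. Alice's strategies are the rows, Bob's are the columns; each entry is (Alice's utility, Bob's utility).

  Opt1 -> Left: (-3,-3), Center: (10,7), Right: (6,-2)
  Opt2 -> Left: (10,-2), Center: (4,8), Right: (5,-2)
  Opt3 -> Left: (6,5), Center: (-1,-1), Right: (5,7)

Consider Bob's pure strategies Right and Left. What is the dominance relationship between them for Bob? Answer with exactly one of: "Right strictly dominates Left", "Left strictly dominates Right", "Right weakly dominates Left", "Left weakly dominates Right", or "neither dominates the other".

Right weakly dominates Left

Right's payoffs vs Left's, by Alice's action — Opt1: -2>-3, Opt2: -2=-2, Opt3: 7>5.
Right is at least as good everywhere and strictly better somewhere (tied only at Opt2), so Right weakly but not strictly dominates Left.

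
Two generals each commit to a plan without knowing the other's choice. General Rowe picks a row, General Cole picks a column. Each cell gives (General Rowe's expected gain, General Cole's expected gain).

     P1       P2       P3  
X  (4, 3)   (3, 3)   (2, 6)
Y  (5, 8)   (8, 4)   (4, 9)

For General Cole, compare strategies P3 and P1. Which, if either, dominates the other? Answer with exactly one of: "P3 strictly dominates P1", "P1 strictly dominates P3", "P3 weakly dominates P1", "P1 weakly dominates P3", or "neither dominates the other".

P3's payoffs vs P1's, by General Rowe's action — X: 6>3, Y: 9>8.
P3 gives a strictly higher payoff against each opponent action, so P3 strictly dominates P1.

P3 strictly dominates P1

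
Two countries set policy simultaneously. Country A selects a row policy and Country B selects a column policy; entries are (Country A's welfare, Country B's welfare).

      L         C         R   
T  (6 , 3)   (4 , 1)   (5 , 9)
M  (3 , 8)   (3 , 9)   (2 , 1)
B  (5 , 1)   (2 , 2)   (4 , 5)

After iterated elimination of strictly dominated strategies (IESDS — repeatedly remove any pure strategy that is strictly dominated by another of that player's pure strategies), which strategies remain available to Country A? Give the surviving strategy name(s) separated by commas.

T

Row M is eliminated: T beats it against every remaining column (L: 6>3, C: 4>3, R: 5>2).
For Country A, T strictly dominates B on the remaining columns (L: 6>5, C: 4>2, R: 5>4); eliminate B.
Country B's strategy L is strictly dominated by R (T: 9>3) and is removed.
For Country B, R strictly dominates C on the remaining rows (T: 9>1); eliminate C.
Among the remaining strategies, none is strictly dominated by another pure strategy of the same player, so the elimination stops.
Surviving strategies — Country A: {T}; Country B: {R}.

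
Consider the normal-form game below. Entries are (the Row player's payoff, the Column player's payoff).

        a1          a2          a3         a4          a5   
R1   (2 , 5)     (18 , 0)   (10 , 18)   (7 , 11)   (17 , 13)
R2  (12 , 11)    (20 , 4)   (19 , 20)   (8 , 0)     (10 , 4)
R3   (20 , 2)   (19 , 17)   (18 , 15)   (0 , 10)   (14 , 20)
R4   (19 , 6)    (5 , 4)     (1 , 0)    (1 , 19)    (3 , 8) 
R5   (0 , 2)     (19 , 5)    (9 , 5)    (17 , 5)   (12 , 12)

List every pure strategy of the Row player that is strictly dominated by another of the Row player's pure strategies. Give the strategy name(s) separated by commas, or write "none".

none

Nothing dominates R1: R2 at a5 (17>10); R3 at a4 (7>0); R4 at a2 (18>5); R5 at a1 (2>0).
R2 is not dominated — it holds its own against R1 at a1 (12>2); R3 at a2 (20>19); R4 at a2 (20>5); R5 at a1 (12>0).
R3 is not dominated — it holds its own against R1 at a1 (20>2); R2 at a1 (20>12); R4 at a1 (20>19); R5 at a1 (20>0).
R4: no other strategy beats it everywhere (R1 at a1 (19>2); R2 at a1 (19>12); R3 at a4 (1>0); R5 at a1 (19>0)).
Nothing dominates R5: R1 at a2 (19>18); R2 at a4 (17>8); R3 at a2 (19=19); R4 at a2 (19>5).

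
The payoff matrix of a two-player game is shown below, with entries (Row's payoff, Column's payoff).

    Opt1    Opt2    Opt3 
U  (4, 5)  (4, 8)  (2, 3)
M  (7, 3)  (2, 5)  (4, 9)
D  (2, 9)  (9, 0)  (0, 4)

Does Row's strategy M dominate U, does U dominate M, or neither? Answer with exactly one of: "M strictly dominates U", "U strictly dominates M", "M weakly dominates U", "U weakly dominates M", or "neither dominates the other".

M's payoffs vs U's, by Column's action — Opt1: 7>4, Opt2: 2<4, Opt3: 4>2.
M does better at Opt1, Opt3 but worse at Opt2; neither strategy dominates the other.

neither dominates the other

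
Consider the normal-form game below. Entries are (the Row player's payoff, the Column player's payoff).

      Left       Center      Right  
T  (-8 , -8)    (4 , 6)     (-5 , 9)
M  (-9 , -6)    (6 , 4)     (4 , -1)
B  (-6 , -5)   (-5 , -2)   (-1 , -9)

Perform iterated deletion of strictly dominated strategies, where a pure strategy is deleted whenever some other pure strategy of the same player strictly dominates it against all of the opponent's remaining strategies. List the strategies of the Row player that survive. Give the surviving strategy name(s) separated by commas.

Column Left is eliminated: Center beats it against every remaining row (T: 6>-8, M: 4>-6, B: -2>-5).
Row T is eliminated: M beats it against every remaining column (Center: 6>4, Right: 4>-5).
The Row player's strategy B is strictly dominated by M (Center: 6>-5, Right: 4>-1) and is removed.
Column Right is eliminated: Center beats it against every remaining row (M: 4>-1).
Among the remaining strategies, none is strictly dominated by another pure strategy of the same player, so the elimination stops.
Surviving strategies — the Row player: {M}; the Column player: {Center}.

M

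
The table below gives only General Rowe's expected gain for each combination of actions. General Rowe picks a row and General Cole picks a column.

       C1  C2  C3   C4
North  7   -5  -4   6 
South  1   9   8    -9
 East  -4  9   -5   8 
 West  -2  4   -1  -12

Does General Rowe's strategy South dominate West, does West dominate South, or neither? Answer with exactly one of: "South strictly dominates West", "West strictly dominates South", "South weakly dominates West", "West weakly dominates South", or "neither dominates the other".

Compare South to West across every action of General Cole: C1: 1>-2, C2: 9>4, C3: 8>-1, C4: -9>-12.
South gives a strictly higher payoff against every action of General Cole, so South strictly dominates West.

South strictly dominates West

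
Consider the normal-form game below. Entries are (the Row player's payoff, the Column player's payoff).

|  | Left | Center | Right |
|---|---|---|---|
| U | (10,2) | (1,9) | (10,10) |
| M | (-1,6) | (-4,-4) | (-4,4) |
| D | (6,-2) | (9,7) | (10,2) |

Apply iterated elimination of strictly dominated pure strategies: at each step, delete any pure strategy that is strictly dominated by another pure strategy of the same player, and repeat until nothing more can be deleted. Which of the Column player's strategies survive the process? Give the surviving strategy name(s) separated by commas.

Center, Right

The Row player's strategy M is strictly dominated by U (Left: 10>-1, Center: 1>-4, Right: 10>-4) and is removed.
For the Column player, Center strictly dominates Left on the remaining rows (U: 9>2, D: 7>-2); eliminate Left.
Among the remaining strategies, none is strictly dominated by another pure strategy of the same player, so the elimination stops.
Surviving strategies — the Row player: {U, D}; the Column player: {Center, Right}.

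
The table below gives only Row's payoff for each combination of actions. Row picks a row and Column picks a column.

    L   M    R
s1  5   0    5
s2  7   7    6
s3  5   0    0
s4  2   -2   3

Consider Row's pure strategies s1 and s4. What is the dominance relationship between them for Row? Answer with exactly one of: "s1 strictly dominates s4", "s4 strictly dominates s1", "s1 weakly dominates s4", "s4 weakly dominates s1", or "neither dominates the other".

s1 strictly dominates s4

s1's payoffs vs s4's, by Column's action — L: 5>2, M: 0>-2, R: 5>3.
s1 gives a strictly higher payoff against each opponent action, so s1 strictly dominates s4.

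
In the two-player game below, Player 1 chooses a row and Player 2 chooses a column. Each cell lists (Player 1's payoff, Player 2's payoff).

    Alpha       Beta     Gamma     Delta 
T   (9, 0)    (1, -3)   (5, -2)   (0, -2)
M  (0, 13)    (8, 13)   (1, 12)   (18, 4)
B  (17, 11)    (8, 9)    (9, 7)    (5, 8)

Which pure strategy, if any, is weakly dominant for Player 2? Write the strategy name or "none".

Alpha

Alpha vs Beta: T: 0>-3, M: 13=13, B: 11>9.
Alpha vs Gamma: T: 0>-2, M: 13>12, B: 11>7.
Alpha vs Delta: T: 0>-2, M: 13>4, B: 11>8.
Alpha is at least as good as every other strategy against every opponent action, so it is weakly dominant.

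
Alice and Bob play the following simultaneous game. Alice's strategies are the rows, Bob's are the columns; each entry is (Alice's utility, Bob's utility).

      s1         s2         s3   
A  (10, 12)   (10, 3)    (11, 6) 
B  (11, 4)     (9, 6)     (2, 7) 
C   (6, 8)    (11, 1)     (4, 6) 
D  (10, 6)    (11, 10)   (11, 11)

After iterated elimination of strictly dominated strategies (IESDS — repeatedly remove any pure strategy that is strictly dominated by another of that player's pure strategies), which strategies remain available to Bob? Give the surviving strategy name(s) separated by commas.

Bob's strategy s2 is strictly dominated by s3 (A: 6>3, B: 7>6, C: 6>1, D: 11>10) and is removed.
Row C is eliminated: A beats it against every remaining column (s1: 10>6, s3: 11>4).
Among the remaining strategies, none is strictly dominated by another pure strategy of the same player, so the elimination stops.
Surviving strategies — Alice: {A, B, D}; Bob: {s1, s3}.

s1, s3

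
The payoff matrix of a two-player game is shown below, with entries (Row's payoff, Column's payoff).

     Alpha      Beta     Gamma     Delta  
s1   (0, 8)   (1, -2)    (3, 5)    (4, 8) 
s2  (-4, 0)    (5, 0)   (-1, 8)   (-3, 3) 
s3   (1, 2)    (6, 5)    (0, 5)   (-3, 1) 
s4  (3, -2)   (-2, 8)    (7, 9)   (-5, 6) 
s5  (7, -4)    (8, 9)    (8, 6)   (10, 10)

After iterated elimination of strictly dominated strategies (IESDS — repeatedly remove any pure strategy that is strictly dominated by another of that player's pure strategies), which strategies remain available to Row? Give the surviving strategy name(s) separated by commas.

Row s1 is eliminated: s5 beats it against every remaining column (Alpha: 7>0, Beta: 8>1, Gamma: 8>3, Delta: 10>4).
Row s2 is eliminated: s5 beats it against every remaining column (Alpha: 7>-4, Beta: 8>5, Gamma: 8>-1, Delta: 10>-3).
Row s3 is eliminated: s5 beats it against every remaining column (Alpha: 7>1, Beta: 8>6, Gamma: 8>0, Delta: 10>-3).
For Row, s5 strictly dominates s4 on the remaining columns (Alpha: 7>3, Beta: 8>-2, Gamma: 8>7, Delta: 10>-5); eliminate s4.
Column Alpha is eliminated: Beta beats it against every remaining row (s5: 9>-4).
For Column, Delta strictly dominates Beta on the remaining rows (s5: 10>9); eliminate Beta.
Column Gamma is eliminated: Delta beats it against every remaining row (s5: 10>6).
Among the remaining strategies, none is strictly dominated by another pure strategy of the same player, so the elimination stops.
Surviving strategies — Row: {s5}; Column: {Delta}.

s5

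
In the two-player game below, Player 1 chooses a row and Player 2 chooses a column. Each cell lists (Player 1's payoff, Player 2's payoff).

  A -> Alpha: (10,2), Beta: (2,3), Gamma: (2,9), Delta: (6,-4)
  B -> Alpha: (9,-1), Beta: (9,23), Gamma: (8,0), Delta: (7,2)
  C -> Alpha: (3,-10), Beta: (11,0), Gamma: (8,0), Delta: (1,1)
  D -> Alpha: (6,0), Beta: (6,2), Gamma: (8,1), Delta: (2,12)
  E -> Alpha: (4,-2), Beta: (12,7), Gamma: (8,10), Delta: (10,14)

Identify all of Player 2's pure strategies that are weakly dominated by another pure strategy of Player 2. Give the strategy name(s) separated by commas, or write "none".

Alpha

Alpha: dominated, since Beta does at least as well everywhere (A: 3>2, B: 23>-1, C: 0>-10, D: 2>0, E: 7>-2).
Nothing dominates Beta: Alpha at A (3>2); Gamma at B (23>0); Delta at A (3>-4).
Gamma is not dominated — it holds its own against Alpha at A (9>2); Beta at A (9>3); Delta at A (9>-4).
Nothing dominates Delta: Alpha at B (2>-1); Beta at C (1>0); Gamma at B (2>0).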